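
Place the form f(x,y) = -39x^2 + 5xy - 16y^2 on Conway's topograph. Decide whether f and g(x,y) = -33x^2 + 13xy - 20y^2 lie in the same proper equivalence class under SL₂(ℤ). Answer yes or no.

D₁ = -2471, D₂ = -2471
f is negative-definite; reduce −f:
−f: flip: (39,-5,16)→(16,5,39)
−f: reduced (well bottom): (16,5,39) with a≤c, −a<b≤a
flip sign back: reduced form of f is (-16,-5,-39)
g is negative-definite; reduce −g:
−g: flip: (33,-13,20)→(20,13,33)
−g: reduced (well bottom): (20,13,33) with a≤c, −a<b≤a
flip sign back: reduced form of g is (-20,-13,-33)
reduced forms (-16, -5, -39) vs (-20, -13, -33) ⇒ inequivalent

no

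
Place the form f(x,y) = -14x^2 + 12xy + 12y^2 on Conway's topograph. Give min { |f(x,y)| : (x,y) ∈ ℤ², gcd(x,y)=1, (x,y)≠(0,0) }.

river: ρ → (12,12,-14)
river: ρ → (-14,16,10)
river: ρ → (10,24,-6)
river: ρ → (-6,24,10)
river: ρ → (10,16,-14)
river: ρ → (-14,12,12)
closes: descent 0, river 6
min |a| on river = 6

6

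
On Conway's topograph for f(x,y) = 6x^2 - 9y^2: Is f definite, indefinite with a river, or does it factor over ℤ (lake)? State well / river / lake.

D = b²−4ac = 0² − 4·6·(-9) = 216
D > 0 non-square ⇒ indefinite ⇒ periodic river

river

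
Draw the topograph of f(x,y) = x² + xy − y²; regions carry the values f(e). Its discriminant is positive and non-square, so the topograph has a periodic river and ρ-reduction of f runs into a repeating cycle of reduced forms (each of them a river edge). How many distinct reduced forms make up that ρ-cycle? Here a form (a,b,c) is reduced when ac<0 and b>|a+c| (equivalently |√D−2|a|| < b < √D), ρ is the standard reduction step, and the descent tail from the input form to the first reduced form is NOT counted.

D = 5, ⌊√D⌋ = 2
river: ρ → (-1,1,1)
river: ρ → (1,1,-1)
ρ-cycle length = 2 (tail of 0 descent steps not counted)

2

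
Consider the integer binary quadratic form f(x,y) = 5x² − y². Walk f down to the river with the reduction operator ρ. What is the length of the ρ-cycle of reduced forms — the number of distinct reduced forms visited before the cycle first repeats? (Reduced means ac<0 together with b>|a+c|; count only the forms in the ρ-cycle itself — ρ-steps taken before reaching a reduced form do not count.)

D = 20, ⌊√D⌋ = 4
descent: ρ → (-1,4,1)  [lands on river]
river: ρ → (1,4,-1)
ρ-cycle length = 2 (tail of 1 descent step not counted)

2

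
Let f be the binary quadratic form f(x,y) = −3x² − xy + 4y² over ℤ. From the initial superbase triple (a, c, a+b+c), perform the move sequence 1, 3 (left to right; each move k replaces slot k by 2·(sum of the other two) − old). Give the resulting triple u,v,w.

start (-3,4,0) = (f(1,0),f(0,1),f(1,1))
replace slot 1: 2·(4+0) − (-3) = 11 → (11,4,0)
replace slot 3: 2·(11+4) − 0 = 30 → (11,4,30)

11,4,30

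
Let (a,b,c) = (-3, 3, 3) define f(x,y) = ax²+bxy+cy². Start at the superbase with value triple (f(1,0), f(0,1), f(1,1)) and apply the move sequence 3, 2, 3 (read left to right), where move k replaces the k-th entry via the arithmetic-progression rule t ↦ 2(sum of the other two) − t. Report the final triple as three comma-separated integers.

start (-3,3,3) = (f(1,0),f(0,1),f(1,1))
replace slot 3: 2·((-3)+3) − 3 = -3 → (-3,3,-3)
replace slot 2: 2·((-3)+(-3)) − 3 = -15 → (-3,-15,-3)
replace slot 3: 2·((-3)+(-15)) − (-3) = -33 → (-3,-15,-33)

-3,-15,-33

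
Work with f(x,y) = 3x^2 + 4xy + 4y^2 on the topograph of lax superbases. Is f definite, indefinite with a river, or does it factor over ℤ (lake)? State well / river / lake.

D = b²−4ac = 4² − 4·3·4 = -32
D < 0 ⇒ definite ⇒ every region one sign ⇒ single well

well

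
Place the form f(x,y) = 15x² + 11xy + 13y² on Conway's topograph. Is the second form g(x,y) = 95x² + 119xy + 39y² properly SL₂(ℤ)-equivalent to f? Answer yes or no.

D₁ = -659, D₂ = -659
f: flip: (15,11,13)→(13,-11,15)
f: reduced (well bottom): (13,-11,15) with a≤c, −a<b≤a
g: translate: b→-71 (≡119 mod 190), so (95,119,39)→(95,-71,15)
g: flip: (95,-71,15)→(15,71,95)
g: translate: b→11 (≡71 mod 30), so (15,71,95)→(15,11,13)
g: flip: (15,11,13)→(13,-11,15)
g: reduced (well bottom): (13,-11,15) with a≤c, −a<b≤a
reduced forms (13, -11, 15) vs (13, -11, 15) ⇒ equivalent

yes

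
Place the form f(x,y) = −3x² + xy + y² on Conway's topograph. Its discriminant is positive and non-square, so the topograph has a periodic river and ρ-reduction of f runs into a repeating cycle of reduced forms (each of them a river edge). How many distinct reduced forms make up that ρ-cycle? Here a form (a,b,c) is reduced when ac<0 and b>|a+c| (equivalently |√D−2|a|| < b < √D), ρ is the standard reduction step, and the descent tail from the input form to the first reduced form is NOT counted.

D = 13, ⌊√D⌋ = 3
descent: ρ → (1,3,-1)  [lands on river]
river: ρ → (-1,3,1)
ρ-cycle length = 2 (tail of 1 descent step not counted)

2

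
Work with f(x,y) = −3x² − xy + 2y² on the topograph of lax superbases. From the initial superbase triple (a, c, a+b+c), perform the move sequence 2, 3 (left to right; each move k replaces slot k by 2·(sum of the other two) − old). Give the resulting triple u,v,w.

start (-3,2,-2) = (f(1,0),f(0,1),f(1,1))
replace slot 2: 2·((-3)+(-2)) − 2 = -12 → (-3,-12,-2)
replace slot 3: 2·((-3)+(-12)) − (-2) = -28 → (-3,-12,-28)

-3,-12,-28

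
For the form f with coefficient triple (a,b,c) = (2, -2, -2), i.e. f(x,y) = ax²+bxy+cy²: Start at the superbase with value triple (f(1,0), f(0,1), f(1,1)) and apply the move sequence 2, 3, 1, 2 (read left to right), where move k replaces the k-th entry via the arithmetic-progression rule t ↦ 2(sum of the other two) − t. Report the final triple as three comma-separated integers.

start (2,-2,-2) = (f(1,0),f(0,1),f(1,1))
replace slot 2: 2·(2+(-2)) − (-2) = 2 → (2,2,-2)
replace slot 3: 2·(2+2) − (-2) = 10 → (2,2,10)
replace slot 1: 2·(2+10) − 2 = 22 → (22,2,10)
replace slot 2: 2·(22+10) − 2 = 62 → (22,62,10)

22,62,10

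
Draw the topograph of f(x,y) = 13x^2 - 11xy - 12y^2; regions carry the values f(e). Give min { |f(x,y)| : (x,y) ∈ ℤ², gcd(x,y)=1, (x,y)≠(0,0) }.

descent: ρ → (-12,11,13)  [lands on river]
river: ρ → (13,15,-10)
river: ρ → (-10,25,3)
river: ρ → (3,23,-18)
river: ρ → (-18,13,8)
river: ρ → (8,19,-12)
river: ρ → (-12,5,15)
river: ρ → (15,25,-2)
river: ρ → (-2,27,2)
river: ρ → (2,25,-15)
river: ρ → (-15,5,12)
river: ρ → (12,19,-8)
river: ρ → (-8,13,18)
river: ρ → (18,23,-3)
river: ρ → (-3,25,10)
river: ρ → (10,15,-13)
river: ρ → (-13,11,12)
river: ρ → (12,13,-12)
closes: descent 1, river 18
min |a| on river = 2

2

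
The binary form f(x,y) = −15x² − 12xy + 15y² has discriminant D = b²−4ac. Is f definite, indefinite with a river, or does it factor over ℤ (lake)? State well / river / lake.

D = b²−4ac = (-12)² − 4·(-15)·15 = 1044
D > 0 non-square ⇒ indefinite ⇒ periodic river

river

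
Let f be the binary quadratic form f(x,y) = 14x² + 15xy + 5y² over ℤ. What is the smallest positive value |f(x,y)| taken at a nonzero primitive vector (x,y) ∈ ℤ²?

translate: b→-13 (≡15 mod 28), so (14,15,5)→(14,-13,4)
flip: (14,-13,4)→(4,13,14)
translate: b→-3 (≡13 mod 8), so (4,13,14)→(4,-3,4)
flip: (4,-3,4)→(4,3,4)
reduced (well bottom): (4,3,4) with a≤c, −a<b≤a
well minimum = a = 4

4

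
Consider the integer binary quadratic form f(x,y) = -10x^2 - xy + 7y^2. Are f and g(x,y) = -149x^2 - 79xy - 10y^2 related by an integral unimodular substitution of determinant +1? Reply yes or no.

D₁ = 281, D₂ = 281
river cycle of f (length 30): (7, 15, -2), (-2, 13, 14), (14, 15, -1), (-1, 15, 14), (14, 13, -2), (-2, 15, 7), (7, 13, -4), (-4, 11, 10), (10, 9, -5), (-5, 11, 8), … (20 more)
river cycle of g (length 30): (7, 15, -2), (-2, 13, 14), (14, 15, -1), (-1, 15, 14), (14, 13, -2), (-2, 15, 7), (7, 13, -4), (-4, 11, 10), (10, 9, -5), (-5, 11, 8), … (20 more)
cycles coincide ⇒ equivalent

yes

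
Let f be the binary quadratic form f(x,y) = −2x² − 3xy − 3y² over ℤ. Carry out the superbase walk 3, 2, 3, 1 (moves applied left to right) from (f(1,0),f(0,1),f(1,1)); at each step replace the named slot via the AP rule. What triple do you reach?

start (-2,-3,-8) = (f(1,0),f(0,1),f(1,1))
replace slot 3: 2·((-2)+(-3)) − (-8) = -2 → (-2,-3,-2)
replace slot 2: 2·((-2)+(-2)) − (-3) = -5 → (-2,-5,-2)
replace slot 3: 2·((-2)+(-5)) − (-2) = -12 → (-2,-5,-12)
replace slot 1: 2·((-5)+(-12)) − (-2) = -32 → (-32,-5,-12)

-32,-5,-12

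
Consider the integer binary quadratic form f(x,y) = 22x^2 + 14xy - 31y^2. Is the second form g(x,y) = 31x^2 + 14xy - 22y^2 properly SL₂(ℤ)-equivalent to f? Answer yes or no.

D₁ = 2924, D₂ = 2924
river cycle of f (length 8): (-31, 48, 5), (5, 52, -11), (-11, 36, 37), (37, 38, -10), (-10, 42, 29), (29, 16, -23), (-23, 30, 22), (22, 14, -31)
river cycle of g (length 8): (-22, 30, 23), (23, 16, -29), (-29, 42, 10), (10, 38, -37), (-37, 36, 11), (11, 52, -5), (-5, 48, 31), (31, 14, -22)
cycles differ ⇒ inequivalent

no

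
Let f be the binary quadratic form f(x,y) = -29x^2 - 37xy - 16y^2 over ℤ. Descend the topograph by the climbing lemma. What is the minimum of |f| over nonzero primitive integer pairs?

translate: b→-21 (≡37 mod 58), so (29,37,16)→(29,-21,8)
flip: (29,-21,8)→(8,21,29)
translate: b→5 (≡21 mod 16), so (8,21,29)→(8,5,16)
reduced (well bottom): (8,5,16) with a≤c, −a<b≤a
well minimum |f| = |-8| = 8 (negative-definite)

8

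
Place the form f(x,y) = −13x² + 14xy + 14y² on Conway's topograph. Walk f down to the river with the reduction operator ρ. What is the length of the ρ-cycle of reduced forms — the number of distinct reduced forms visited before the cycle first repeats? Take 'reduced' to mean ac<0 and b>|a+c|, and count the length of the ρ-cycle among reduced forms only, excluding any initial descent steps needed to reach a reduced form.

D = 924, ⌊√D⌋ = 30
river: ρ → (14,14,-13)
river: ρ → (-13,12,15)
river: ρ → (15,18,-10)
river: ρ → (-10,22,11)
river: ρ → (11,22,-10)
river: ρ → (-10,18,15)
river: ρ → (15,12,-13)
river: ρ → (-13,14,14)
ρ-cycle length = 8 (tail of 0 descent steps not counted)

8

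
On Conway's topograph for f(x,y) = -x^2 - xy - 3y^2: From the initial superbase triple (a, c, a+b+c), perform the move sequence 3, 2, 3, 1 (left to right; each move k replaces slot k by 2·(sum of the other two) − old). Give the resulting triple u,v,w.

start (-1,-3,-5) = (f(1,0),f(0,1),f(1,1))
replace slot 3: 2·((-1)+(-3)) − (-5) = -3 → (-1,-3,-3)
replace slot 2: 2·((-1)+(-3)) − (-3) = -5 → (-1,-5,-3)
replace slot 3: 2·((-1)+(-5)) − (-3) = -9 → (-1,-5,-9)
replace slot 1: 2·((-5)+(-9)) − (-1) = -27 → (-27,-5,-9)

-27,-5,-9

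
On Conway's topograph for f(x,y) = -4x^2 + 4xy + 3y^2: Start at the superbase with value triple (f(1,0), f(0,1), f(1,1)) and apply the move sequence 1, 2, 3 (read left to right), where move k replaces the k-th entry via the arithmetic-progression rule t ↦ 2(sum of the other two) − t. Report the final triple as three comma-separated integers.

start (-4,3,3) = (f(1,0),f(0,1),f(1,1))
replace slot 1: 2·(3+3) − (-4) = 16 → (16,3,3)
replace slot 2: 2·(16+3) − 3 = 35 → (16,35,3)
replace slot 3: 2·(16+35) − 3 = 99 → (16,35,99)

16,35,99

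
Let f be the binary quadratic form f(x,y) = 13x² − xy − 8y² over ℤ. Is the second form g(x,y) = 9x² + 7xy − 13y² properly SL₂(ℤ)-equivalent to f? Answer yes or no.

D₁ = 417, D₂ = 517
discriminants differ ⇒ not SL₂(ℤ)-equivalent

no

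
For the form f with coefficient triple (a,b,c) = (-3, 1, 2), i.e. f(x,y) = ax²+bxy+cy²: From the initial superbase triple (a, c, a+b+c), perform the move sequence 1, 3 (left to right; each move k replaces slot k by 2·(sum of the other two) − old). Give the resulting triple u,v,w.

start (-3,2,0) = (f(1,0),f(0,1),f(1,1))
replace slot 1: 2·(2+0) − (-3) = 7 → (7,2,0)
replace slot 3: 2·(7+2) − 0 = 18 → (7,2,18)

7,2,18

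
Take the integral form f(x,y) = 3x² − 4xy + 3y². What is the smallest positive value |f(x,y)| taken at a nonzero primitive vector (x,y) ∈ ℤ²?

translate: b→2 (≡-4 mod 6), so (3,-4,3)→(3,2,2)
flip: (3,2,2)→(2,-2,3)
translate: b→2 (≡-2 mod 4), so (2,-2,3)→(2,2,3)
reduced (well bottom): (2,2,3) with a≤c, −a<b≤a
well minimum = a = 2

2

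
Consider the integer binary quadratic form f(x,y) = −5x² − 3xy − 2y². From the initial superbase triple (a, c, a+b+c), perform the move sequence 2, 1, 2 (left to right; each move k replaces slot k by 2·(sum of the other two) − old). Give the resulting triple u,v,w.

start (-5,-2,-10) = (f(1,0),f(0,1),f(1,1))
replace slot 2: 2·((-5)+(-10)) − (-2) = -28 → (-5,-28,-10)
replace slot 1: 2·((-28)+(-10)) − (-5) = -71 → (-71,-28,-10)
replace slot 2: 2·((-71)+(-10)) − (-28) = -134 → (-71,-134,-10)

-71,-134,-10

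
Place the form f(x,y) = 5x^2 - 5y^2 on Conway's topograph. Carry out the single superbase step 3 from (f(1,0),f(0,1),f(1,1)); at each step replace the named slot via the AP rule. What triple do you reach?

start (5,-5,0) = (f(1,0),f(0,1),f(1,1))
replace slot 3: 2·(5+(-5)) − 0 = 0 → (5,-5,0)

5,-5,0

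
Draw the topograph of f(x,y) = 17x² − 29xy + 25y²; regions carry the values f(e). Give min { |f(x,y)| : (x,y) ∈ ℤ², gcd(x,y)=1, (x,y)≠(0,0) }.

translate: b→5 (≡-29 mod 34), so (17,-29,25)→(17,5,13)
flip: (17,5,13)→(13,-5,17)
reduced (well bottom): (13,-5,17) with a≤c, −a<b≤a
well minimum = a = 13

13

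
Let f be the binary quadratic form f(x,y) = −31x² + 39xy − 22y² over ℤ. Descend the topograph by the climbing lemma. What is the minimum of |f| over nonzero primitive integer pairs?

translate: b→23 (≡-39 mod 62), so (31,-39,22)→(31,23,14)
flip: (31,23,14)→(14,-23,31)
translate: b→5 (≡-23 mod 28), so (14,-23,31)→(14,5,22)
reduced (well bottom): (14,5,22) with a≤c, −a<b≤a
well minimum |f| = |-14| = 14 (negative-definite)

14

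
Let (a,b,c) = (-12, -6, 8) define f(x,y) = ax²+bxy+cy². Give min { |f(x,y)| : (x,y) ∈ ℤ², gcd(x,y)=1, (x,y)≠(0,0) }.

descent: ρ → (8,6,-12)  [lands on river]
river: ρ → (-12,18,2)
river: ρ → (2,18,-12)
river: ρ → (-12,6,8)
river: ρ → (8,10,-10)
river: ρ → (-10,10,8)
closes: descent 1, river 6
min |a| on river = 2

2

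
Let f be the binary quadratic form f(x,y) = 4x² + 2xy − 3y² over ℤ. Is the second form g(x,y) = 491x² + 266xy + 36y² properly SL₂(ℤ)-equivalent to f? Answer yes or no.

D₁ = 52, D₂ = 52
river cycle of f (length 10): (-3, 4, 3), (3, 2, -4), (-4, 6, 1), (1, 6, -4), (-4, 2, 3), (3, 4, -3), (-3, 2, 4), (4, 6, -1), (-1, 6, 4), (4, 2, -3)
river cycle of g (length 10): (3, 2, -4), (-4, 6, 1), (1, 6, -4), (-4, 2, 3), (3, 4, -3), (-3, 2, 4), (4, 6, -1), (-1, 6, 4), (4, 2, -3), (-3, 4, 3)
cycles coincide ⇒ equivalent

yes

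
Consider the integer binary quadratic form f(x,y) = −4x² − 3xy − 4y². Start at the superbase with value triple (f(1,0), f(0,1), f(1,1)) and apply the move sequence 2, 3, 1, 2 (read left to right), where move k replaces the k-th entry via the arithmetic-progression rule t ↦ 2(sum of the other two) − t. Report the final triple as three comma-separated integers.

start (-4,-4,-11) = (f(1,0),f(0,1),f(1,1))
replace slot 2: 2·((-4)+(-11)) − (-4) = -26 → (-4,-26,-11)
replace slot 3: 2·((-4)+(-26)) − (-11) = -49 → (-4,-26,-49)
replace slot 1: 2·((-26)+(-49)) − (-4) = -146 → (-146,-26,-49)
replace slot 2: 2·((-146)+(-49)) − (-26) = -364 → (-146,-364,-49)

-146,-364,-49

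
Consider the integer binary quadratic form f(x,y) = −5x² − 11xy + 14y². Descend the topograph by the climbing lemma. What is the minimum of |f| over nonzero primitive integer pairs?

descent: ρ → (14,11,-5)  [lands on river]
river: ρ → (-5,19,2)
river: ρ → (2,17,-14)
river: ρ → (-14,11,5)
river: ρ → (5,19,-2)
river: ρ → (-2,17,14)
closes: descent 1, river 6
min |a| on river = 2

2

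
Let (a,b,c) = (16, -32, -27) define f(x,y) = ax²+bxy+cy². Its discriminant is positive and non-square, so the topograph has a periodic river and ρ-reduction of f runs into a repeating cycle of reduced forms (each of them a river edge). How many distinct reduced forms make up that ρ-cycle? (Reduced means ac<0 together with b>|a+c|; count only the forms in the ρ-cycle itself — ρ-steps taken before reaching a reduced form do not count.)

D = 2752, ⌊√D⌋ = 52
descent: ρ → (-27,32,16)  [lands on river]
river: ρ → (16,32,-27)
river: ρ → (-27,22,21)
river: ρ → (21,20,-28)
river: ρ → (-28,36,13)
river: ρ → (13,42,-19)
river: ρ → (-19,34,21)
river: ρ → (21,50,-3)
river: ρ → (-3,52,4)
river: ρ → (4,52,-3)
river: ρ → (-3,50,21)
river: ρ → (21,34,-19)
river: ρ → (-19,42,13)
river: ρ → (13,36,-28)
river: ρ → (-28,20,21)
river: ρ → (21,22,-27)
ρ-cycle length = 16 (tail of 1 descent step not counted)

16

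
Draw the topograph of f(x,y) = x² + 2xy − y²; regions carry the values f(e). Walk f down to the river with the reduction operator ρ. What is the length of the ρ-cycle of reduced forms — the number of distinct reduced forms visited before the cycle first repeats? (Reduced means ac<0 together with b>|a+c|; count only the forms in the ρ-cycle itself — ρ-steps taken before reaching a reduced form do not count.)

D = 8, ⌊√D⌋ = 2
river: ρ → (-1,2,1)
river: ρ → (1,2,-1)
ρ-cycle length = 2 (tail of 0 descent steps not counted)

2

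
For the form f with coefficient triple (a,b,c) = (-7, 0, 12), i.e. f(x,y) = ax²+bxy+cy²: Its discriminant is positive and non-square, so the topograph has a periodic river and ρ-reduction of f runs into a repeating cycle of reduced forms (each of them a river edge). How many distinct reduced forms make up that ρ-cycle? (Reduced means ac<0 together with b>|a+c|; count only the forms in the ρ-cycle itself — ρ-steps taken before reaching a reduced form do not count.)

D = 336, ⌊√D⌋ = 18
descent: ρ → (12,0,-7)
descent: ρ → (-7,14,5)  [lands on river]
river: ρ → (5,16,-4)
river: ρ → (-4,16,5)
river: ρ → (5,14,-7)
ρ-cycle length = 4 (tail of 2 descent steps not counted)

4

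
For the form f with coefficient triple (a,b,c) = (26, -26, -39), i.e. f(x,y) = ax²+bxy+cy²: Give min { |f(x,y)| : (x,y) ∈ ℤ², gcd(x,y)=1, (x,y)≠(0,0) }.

descent: ρ → (-39,26,26)  [lands on river]
river: ρ → (26,26,-39)
river: ρ → (-39,52,13)
river: ρ → (13,52,-39)
closes: descent 1, river 4
min |a| on river = 13

13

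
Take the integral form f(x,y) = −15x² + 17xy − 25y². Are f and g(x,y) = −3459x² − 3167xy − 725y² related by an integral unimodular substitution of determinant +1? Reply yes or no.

D₁ = -1211, D₂ = -1211
f is negative-definite; reduce −f:
−f: translate: b→13 (≡-17 mod 30), so (15,-17,25)→(15,13,23)
−f: reduced (well bottom): (15,13,23) with a≤c, −a<b≤a
flip sign back: reduced form of f is (-15,-13,-23)
g is negative-definite; reduce −g:
−g: flip: (3459,3167,725)→(725,-3167,3459)
−g: translate: b→-267 (≡-3167 mod 1450), so (725,-3167,3459)→(725,-267,25)
−g: flip: (725,-267,25)→(25,267,725)
−g: translate: b→17 (≡267 mod 50), so (25,267,725)→(25,17,15)
−g: flip: (25,17,15)→(15,-17,25)
−g: translate: b→13 (≡-17 mod 30), so (15,-17,25)→(15,13,23)
−g: reduced (well bottom): (15,13,23) with a≤c, −a<b≤a
flip sign back: reduced form of g is (-15,-13,-23)
reduced forms (-15, -13, -23) vs (-15, -13, -23) ⇒ equivalent

yes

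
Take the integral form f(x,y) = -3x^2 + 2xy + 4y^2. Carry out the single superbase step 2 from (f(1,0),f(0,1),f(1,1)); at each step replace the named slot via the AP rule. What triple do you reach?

start (-3,4,3) = (f(1,0),f(0,1),f(1,1))
replace slot 2: 2·((-3)+3) − 4 = -4 → (-3,-4,3)

-3,-4,3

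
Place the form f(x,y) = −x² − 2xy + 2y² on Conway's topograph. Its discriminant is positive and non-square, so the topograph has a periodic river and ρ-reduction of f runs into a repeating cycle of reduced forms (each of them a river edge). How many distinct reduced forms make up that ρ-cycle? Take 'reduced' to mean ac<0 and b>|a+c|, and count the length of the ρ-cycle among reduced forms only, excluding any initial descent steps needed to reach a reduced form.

D = 12, ⌊√D⌋ = 3
descent: ρ → (2,2,-1)  [lands on river]
river: ρ → (-1,2,2)
ρ-cycle length = 2 (tail of 1 descent step not counted)

2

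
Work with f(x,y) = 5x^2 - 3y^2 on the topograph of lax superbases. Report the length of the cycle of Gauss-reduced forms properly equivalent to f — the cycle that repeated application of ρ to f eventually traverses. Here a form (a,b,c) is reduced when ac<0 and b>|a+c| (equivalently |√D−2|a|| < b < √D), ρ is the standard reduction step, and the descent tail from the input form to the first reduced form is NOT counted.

D = 60, ⌊√D⌋ = 7
descent: ρ → (-3,6,2)  [lands on river]
river: ρ → (2,6,-3)
ρ-cycle length = 2 (tail of 1 descent step not counted)

2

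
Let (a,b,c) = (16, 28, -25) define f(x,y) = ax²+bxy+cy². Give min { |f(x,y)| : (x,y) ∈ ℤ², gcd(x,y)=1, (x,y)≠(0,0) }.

river: ρ → (-25,22,19)
river: ρ → (19,16,-28)
river: ρ → (-28,40,7)
river: ρ → (7,44,-16)
river: ρ → (-16,20,31)
river: ρ → (31,42,-5)
river: ρ → (-5,48,4)
river: ρ → (4,48,-5)
river: ρ → (-5,42,31)
river: ρ → (31,20,-16)
river: ρ → (-16,44,7)
river: ρ → (7,40,-28)
river: ρ → (-28,16,19)
river: ρ → (19,22,-25)
river: ρ → (-25,28,16)
river: ρ → (16,36,-17)
river: ρ → (-17,32,20)
river: ρ → (20,48,-1)
river: ρ → (-1,48,20)
river: ρ → (20,32,-17)
river: ρ → (-17,36,16)
river: ρ → (16,28,-25)
closes: descent 0, river 22
min |a| on river = 1

1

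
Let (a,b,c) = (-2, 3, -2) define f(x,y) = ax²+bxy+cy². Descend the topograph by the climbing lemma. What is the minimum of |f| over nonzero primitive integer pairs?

translate: b→1 (≡-3 mod 4), so (2,-3,2)→(2,1,1)
flip: (2,1,1)→(1,-1,2)
translate: b→1 (≡-1 mod 2), so (1,-1,2)→(1,1,2)
reduced (well bottom): (1,1,2) with a≤c, −a<b≤a
well minimum |f| = |-1| = 1 (negative-definite)

1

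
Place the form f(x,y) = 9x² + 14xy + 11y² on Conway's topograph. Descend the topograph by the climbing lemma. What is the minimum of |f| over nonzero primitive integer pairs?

translate: b→-4 (≡14 mod 18), so (9,14,11)→(9,-4,6)
flip: (9,-4,6)→(6,4,9)
reduced (well bottom): (6,4,9) with a≤c, −a<b≤a
well minimum = a = 6

6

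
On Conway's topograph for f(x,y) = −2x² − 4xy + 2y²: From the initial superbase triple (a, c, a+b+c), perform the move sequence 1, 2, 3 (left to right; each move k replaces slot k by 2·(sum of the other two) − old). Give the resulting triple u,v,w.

start (-2,2,-4) = (f(1,0),f(0,1),f(1,1))
replace slot 1: 2·(2+(-4)) − (-2) = -2 → (-2,2,-4)
replace slot 2: 2·((-2)+(-4)) − 2 = -14 → (-2,-14,-4)
replace slot 3: 2·((-2)+(-14)) − (-4) = -28 → (-2,-14,-28)

-2,-14,-28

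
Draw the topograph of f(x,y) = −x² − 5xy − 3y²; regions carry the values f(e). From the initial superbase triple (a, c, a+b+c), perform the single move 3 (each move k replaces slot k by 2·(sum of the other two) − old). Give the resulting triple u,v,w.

start (-1,-3,-9) = (f(1,0),f(0,1),f(1,1))
replace slot 3: 2·((-1)+(-3)) − (-9) = 1 → (-1,-3,1)

-1,-3,1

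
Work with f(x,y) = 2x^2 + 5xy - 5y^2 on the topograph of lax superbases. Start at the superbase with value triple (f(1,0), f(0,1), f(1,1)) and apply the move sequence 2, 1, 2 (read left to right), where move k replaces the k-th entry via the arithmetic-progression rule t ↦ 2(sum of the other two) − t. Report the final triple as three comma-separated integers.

start (2,-5,2) = (f(1,0),f(0,1),f(1,1))
replace slot 2: 2·(2+2) − (-5) = 13 → (2,13,2)
replace slot 1: 2·(13+2) − 2 = 28 → (28,13,2)
replace slot 2: 2·(28+2) − 13 = 47 → (28,47,2)

28,47,2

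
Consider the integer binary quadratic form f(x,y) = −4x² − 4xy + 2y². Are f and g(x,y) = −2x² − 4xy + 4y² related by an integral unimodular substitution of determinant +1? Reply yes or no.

D₁ = 48, D₂ = 48
river cycle of f (length 2): (2, 4, -4), (-4, 4, 2)
river cycle of g (length 2): (4, 4, -2), (-2, 4, 4)
cycles differ ⇒ inequivalent

no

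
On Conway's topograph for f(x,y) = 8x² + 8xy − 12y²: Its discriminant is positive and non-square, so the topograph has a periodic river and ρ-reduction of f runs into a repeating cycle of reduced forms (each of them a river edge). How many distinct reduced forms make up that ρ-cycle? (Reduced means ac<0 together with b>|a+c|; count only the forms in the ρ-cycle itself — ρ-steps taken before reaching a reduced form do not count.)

D = 448, ⌊√D⌋ = 21
river: ρ → (-12,16,4)
river: ρ → (4,16,-12)
river: ρ → (-12,8,8)
river: ρ → (8,8,-12)
ρ-cycle length = 4 (tail of 0 descent steps not counted)

4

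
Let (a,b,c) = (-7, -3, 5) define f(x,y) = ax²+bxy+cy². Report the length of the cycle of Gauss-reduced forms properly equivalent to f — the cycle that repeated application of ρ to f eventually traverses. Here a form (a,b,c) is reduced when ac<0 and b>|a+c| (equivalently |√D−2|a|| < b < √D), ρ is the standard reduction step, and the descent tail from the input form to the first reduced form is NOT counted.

D = 149, ⌊√D⌋ = 12
descent: ρ → (5,3,-7)  [lands on river]
river: ρ → (-7,11,1)
river: ρ → (1,11,-7)
river: ρ → (-7,3,5)
river: ρ → (5,7,-5)
river: ρ → (-5,3,7)
river: ρ → (7,11,-1)
river: ρ → (-1,11,7)
river: ρ → (7,3,-5)
river: ρ → (-5,7,5)
ρ-cycle length = 10 (tail of 1 descent step not counted)

10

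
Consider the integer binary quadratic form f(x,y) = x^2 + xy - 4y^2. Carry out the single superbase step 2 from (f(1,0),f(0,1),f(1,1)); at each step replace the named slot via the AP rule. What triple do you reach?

start (1,-4,-2) = (f(1,0),f(0,1),f(1,1))
replace slot 2: 2·(1+(-2)) − (-4) = 2 → (1,2,-2)

1,2,-2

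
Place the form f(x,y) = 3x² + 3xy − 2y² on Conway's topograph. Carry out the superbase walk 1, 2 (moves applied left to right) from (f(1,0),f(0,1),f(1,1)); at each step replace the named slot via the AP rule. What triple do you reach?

start (3,-2,4) = (f(1,0),f(0,1),f(1,1))
replace slot 1: 2·((-2)+4) − 3 = 1 → (1,-2,4)
replace slot 2: 2·(1+4) − (-2) = 12 → (1,12,4)

1,12,4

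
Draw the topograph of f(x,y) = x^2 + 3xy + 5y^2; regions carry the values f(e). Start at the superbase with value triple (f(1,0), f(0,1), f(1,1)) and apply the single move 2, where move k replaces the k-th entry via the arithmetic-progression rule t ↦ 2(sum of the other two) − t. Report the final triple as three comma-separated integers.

start (1,5,9) = (f(1,0),f(0,1),f(1,1))
replace slot 2: 2·(1+9) − 5 = 15 → (1,15,9)

1,15,9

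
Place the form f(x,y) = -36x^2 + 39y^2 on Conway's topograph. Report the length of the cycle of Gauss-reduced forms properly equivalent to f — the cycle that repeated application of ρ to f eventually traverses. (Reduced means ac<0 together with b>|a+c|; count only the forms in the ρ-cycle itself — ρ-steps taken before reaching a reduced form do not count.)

D = 5616, ⌊√D⌋ = 74
descent: ρ → (39,0,-36)
descent: ρ → (-36,72,3)  [lands on river]
river: ρ → (3,72,-36)
ρ-cycle length = 2 (tail of 2 descent steps not counted)

2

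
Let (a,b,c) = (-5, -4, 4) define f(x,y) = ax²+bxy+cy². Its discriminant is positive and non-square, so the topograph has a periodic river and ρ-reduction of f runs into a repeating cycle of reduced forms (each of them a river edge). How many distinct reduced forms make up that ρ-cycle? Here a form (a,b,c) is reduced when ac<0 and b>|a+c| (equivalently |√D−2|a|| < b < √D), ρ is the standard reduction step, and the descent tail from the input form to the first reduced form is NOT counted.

D = 96, ⌊√D⌋ = 9
descent: ρ → (4,4,-5)  [lands on river]
river: ρ → (-5,6,3)
river: ρ → (3,6,-5)
river: ρ → (-5,4,4)
ρ-cycle length = 4 (tail of 1 descent step not counted)

4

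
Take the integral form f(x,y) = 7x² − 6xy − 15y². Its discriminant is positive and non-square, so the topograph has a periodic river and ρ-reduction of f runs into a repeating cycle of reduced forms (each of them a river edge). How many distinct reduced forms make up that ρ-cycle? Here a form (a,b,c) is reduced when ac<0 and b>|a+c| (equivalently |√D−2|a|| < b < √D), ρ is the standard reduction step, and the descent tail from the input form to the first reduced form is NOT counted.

D = 456, ⌊√D⌋ = 21
descent: ρ → (-15,6,7)
descent: ρ → (7,8,-14)  [lands on river]
river: ρ → (-14,20,1)
river: ρ → (1,20,-14)
river: ρ → (-14,8,7)
river: ρ → (7,20,-2)
river: ρ → (-2,20,7)
ρ-cycle length = 6 (tail of 2 descent steps not counted)

6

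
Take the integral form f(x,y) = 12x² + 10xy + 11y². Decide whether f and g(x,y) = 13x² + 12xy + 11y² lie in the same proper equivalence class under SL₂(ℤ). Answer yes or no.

D₁ = -428, D₂ = -428
f: flip: (12,10,11)→(11,-10,12)
f: reduced (well bottom): (11,-10,12) with a≤c, −a<b≤a
g: flip: (13,12,11)→(11,-12,13)
g: translate: b→10 (≡-12 mod 22), so (11,-12,13)→(11,10,12)
g: reduced (well bottom): (11,10,12) with a≤c, −a<b≤a
reduced forms (11, -10, 12) vs (11, 10, 12) ⇒ inequivalent

no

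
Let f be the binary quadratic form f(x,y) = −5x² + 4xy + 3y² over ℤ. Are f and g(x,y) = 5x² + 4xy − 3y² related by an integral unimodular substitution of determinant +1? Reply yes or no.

D₁ = 76, D₂ = 76
river cycle of f (length 6): (3, 8, -1), (-1, 8, 3), (3, 4, -5), (-5, 6, 2), (2, 6, -5), (-5, 4, 3)
river cycle of g (length 6): (-3, 8, 1), (1, 8, -3), (-3, 4, 5), (5, 6, -2), (-2, 6, 5), (5, 4, -3)
cycles differ ⇒ inequivalent

no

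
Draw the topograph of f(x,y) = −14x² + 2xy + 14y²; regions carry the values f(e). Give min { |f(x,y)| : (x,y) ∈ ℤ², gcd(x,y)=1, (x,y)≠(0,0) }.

river: ρ → (14,26,-2)
river: ρ → (-2,26,14)
river: ρ → (14,2,-14)
river: ρ → (-14,26,2)
river: ρ → (2,26,-14)
river: ρ → (-14,2,14)
closes: descent 0, river 6
min |a| on river = 2

2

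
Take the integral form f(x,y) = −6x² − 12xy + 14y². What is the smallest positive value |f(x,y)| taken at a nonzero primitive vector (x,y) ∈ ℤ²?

descent: ρ → (14,12,-6)  [lands on river]
river: ρ → (-6,12,14)
river: ρ → (14,16,-4)
river: ρ → (-4,16,14)
closes: descent 1, river 4
min |a| on river = 4

4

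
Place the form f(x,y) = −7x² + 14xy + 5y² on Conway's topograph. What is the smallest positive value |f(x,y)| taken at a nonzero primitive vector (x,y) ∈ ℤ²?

river: ρ → (5,16,-4)
river: ρ → (-4,16,5)
river: ρ → (5,14,-7)
river: ρ → (-7,14,5)
closes: descent 0, river 4
min |a| on river = 4

4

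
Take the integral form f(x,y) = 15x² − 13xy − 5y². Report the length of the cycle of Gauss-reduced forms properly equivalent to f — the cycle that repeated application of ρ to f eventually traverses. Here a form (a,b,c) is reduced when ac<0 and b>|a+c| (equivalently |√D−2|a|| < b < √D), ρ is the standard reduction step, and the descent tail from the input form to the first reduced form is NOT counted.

D = 469, ⌊√D⌋ = 21
descent: ρ → (-5,13,15)  [lands on river]
river: ρ → (15,17,-3)
river: ρ → (-3,19,9)
river: ρ → (9,17,-5)
ρ-cycle length = 4 (tail of 1 descent step not counted)

4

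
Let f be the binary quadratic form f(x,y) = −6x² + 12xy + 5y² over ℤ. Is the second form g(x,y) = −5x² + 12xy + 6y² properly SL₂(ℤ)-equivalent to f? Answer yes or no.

D₁ = 264, D₂ = 264
river cycle of f (length 6): (5, 8, -10), (-10, 12, 3), (3, 12, -10), (-10, 8, 5), (5, 12, -6), (-6, 12, 5)
river cycle of g (length 6): (6, 12, -5), (-5, 8, 10), (10, 12, -3), (-3, 12, 10), (10, 8, -5), (-5, 12, 6)
cycles differ ⇒ inequivalent

no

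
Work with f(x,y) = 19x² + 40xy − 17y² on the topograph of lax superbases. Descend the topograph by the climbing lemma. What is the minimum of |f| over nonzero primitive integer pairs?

river: ρ → (-17,28,31)
river: ρ → (31,34,-14)
river: ρ → (-14,50,7)
river: ρ → (7,48,-21)
river: ρ → (-21,36,19)
river: ρ → (19,40,-17)
closes: descent 0, river 6
min |a| on river = 7

7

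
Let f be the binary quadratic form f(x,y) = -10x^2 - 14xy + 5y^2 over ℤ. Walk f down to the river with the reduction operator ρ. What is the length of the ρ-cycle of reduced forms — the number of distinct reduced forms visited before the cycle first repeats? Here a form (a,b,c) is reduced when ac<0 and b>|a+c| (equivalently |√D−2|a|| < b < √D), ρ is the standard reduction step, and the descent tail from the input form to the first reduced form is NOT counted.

D = 396, ⌊√D⌋ = 19
descent: ρ → (5,14,-10)  [lands on river]
river: ρ → (-10,6,9)
river: ρ → (9,12,-7)
river: ρ → (-7,16,5)
ρ-cycle length = 4 (tail of 1 descent step not counted)

4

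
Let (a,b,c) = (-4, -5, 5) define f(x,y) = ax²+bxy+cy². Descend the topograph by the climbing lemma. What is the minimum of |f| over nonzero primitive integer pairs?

descent: ρ → (5,5,-4)  [lands on river]
river: ρ → (-4,3,6)
river: ρ → (6,9,-1)
river: ρ → (-1,9,6)
river: ρ → (6,3,-4)
river: ρ → (-4,5,5)
closes: descent 1, river 6
min |a| on river = 1

1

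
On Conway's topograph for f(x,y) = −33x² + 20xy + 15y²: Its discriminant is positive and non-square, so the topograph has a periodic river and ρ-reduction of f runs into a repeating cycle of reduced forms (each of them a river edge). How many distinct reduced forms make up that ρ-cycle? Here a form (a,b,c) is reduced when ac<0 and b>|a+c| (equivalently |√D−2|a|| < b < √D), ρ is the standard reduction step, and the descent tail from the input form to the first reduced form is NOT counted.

D = 2380, ⌊√D⌋ = 48
river: ρ → (15,40,-13)
river: ρ → (-13,38,18)
river: ρ → (18,34,-17)
river: ρ → (-17,34,18)
river: ρ → (18,38,-13)
river: ρ → (-13,40,15)
river: ρ → (15,20,-33)
river: ρ → (-33,46,2)
river: ρ → (2,46,-33)
river: ρ → (-33,20,15)
ρ-cycle length = 10 (tail of 0 descent steps not counted)

10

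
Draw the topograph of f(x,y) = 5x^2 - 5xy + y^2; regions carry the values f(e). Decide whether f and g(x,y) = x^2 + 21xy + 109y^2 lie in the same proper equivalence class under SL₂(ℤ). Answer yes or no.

D₁ = 5, D₂ = 5
river cycle of f (length 2): (1, 1, -1), (-1, 1, 1)
river cycle of g (length 2): (1, 1, -1), (-1, 1, 1)
cycles coincide ⇒ equivalent

yes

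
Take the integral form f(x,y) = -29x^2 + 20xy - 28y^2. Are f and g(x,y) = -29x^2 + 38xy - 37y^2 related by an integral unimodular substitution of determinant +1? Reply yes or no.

D₁ = -2848, D₂ = -2848
f is negative-definite; reduce −f:
−f: flip: (29,-20,28)→(28,20,29)
−f: reduced (well bottom): (28,20,29) with a≤c, −a<b≤a
flip sign back: reduced form of f is (-28,-20,-29)
g is negative-definite; reduce −g:
−g: translate: b→20 (≡-38 mod 58), so (29,-38,37)→(29,20,28)
−g: flip: (29,20,28)→(28,-20,29)
−g: reduced (well bottom): (28,-20,29) with a≤c, −a<b≤a
flip sign back: reduced form of g is (-28,20,-29)
reduced forms (-28, -20, -29) vs (-28, 20, -29) ⇒ inequivalent

no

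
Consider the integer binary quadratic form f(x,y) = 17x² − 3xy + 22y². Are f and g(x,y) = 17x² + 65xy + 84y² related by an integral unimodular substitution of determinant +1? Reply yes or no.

D₁ = -1487, D₂ = -1487
f: reduced (well bottom): (17,-3,22) with a≤c, −a<b≤a
g: translate: b→-3 (≡65 mod 34), so (17,65,84)→(17,-3,22)
g: reduced (well bottom): (17,-3,22) with a≤c, −a<b≤a
reduced forms (17, -3, 22) vs (17, -3, 22) ⇒ equivalent

yes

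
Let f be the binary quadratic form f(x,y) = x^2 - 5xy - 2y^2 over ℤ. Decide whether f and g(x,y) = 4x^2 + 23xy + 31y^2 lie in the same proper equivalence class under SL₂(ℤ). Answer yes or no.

D₁ = 33, D₂ = 33
river cycle of f (length 4): (-2, 5, 1), (1, 5, -2), (-2, 3, 3), (3, 3, -2)
river cycle of g (length 4): (-2, 5, 1), (1, 5, -2), (-2, 3, 3), (3, 3, -2)
cycles coincide ⇒ equivalent

yes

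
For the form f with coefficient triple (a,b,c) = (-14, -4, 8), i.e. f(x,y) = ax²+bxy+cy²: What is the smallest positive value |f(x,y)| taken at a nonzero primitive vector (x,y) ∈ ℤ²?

descent: ρ → (8,20,-2)  [lands on river]
river: ρ → (-2,20,8)
river: ρ → (8,12,-10)
river: ρ → (-10,8,10)
river: ρ → (10,12,-8)
river: ρ → (-8,20,2)
river: ρ → (2,20,-8)
river: ρ → (-8,12,10)
river: ρ → (10,8,-10)
river: ρ → (-10,12,8)
closes: descent 1, river 10
min |a| on river = 2

2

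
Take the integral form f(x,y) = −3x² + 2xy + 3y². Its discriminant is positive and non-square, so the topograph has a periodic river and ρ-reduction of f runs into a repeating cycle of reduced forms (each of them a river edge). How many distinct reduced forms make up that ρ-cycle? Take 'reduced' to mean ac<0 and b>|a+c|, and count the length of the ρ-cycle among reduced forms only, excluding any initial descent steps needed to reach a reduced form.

D = 40, ⌊√D⌋ = 6
river: ρ → (3,4,-2)
river: ρ → (-2,4,3)
river: ρ → (3,2,-3)
river: ρ → (-3,4,2)
river: ρ → (2,4,-3)
river: ρ → (-3,2,3)
ρ-cycle length = 6 (tail of 0 descent steps not counted)

6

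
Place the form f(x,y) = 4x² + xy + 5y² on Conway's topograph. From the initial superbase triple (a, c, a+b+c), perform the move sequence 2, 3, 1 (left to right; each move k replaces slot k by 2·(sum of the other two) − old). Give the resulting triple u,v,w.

start (4,5,10) = (f(1,0),f(0,1),f(1,1))
replace slot 2: 2·(4+10) − 5 = 23 → (4,23,10)
replace slot 3: 2·(4+23) − 10 = 44 → (4,23,44)
replace slot 1: 2·(23+44) − 4 = 130 → (130,23,44)

130,23,44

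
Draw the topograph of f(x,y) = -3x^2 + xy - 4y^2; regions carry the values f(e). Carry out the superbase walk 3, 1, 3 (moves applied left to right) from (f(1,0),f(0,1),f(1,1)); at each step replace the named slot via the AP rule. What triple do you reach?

start (-3,-4,-6) = (f(1,0),f(0,1),f(1,1))
replace slot 3: 2·((-3)+(-4)) − (-6) = -8 → (-3,-4,-8)
replace slot 1: 2·((-4)+(-8)) − (-3) = -21 → (-21,-4,-8)
replace slot 3: 2·((-21)+(-4)) − (-8) = -42 → (-21,-4,-42)

-21,-4,-42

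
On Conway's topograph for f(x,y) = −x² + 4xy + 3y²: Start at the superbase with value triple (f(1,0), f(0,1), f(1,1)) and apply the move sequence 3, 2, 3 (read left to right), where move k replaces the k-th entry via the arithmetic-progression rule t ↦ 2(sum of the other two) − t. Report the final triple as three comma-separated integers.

start (-1,3,6) = (f(1,0),f(0,1),f(1,1))
replace slot 3: 2·((-1)+3) − 6 = -2 → (-1,3,-2)
replace slot 2: 2·((-1)+(-2)) − 3 = -9 → (-1,-9,-2)
replace slot 3: 2·((-1)+(-9)) − (-2) = -18 → (-1,-9,-18)

-1,-9,-18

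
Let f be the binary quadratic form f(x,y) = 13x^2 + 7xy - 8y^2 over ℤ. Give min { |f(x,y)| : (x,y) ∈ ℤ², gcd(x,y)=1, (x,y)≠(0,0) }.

river: ρ → (-8,9,12)
river: ρ → (12,15,-5)
river: ρ → (-5,15,12)
river: ρ → (12,9,-8)
river: ρ → (-8,7,13)
river: ρ → (13,19,-2)
river: ρ → (-2,21,3)
river: ρ → (3,21,-2)
river: ρ → (-2,19,13)
river: ρ → (13,7,-8)
closes: descent 0, river 10
min |a| on river = 2

2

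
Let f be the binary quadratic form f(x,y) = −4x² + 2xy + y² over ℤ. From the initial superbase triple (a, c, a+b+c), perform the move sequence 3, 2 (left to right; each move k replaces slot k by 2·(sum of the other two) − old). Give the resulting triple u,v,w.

start (-4,1,-1) = (f(1,0),f(0,1),f(1,1))
replace slot 3: 2·((-4)+1) − (-1) = -5 → (-4,1,-5)
replace slot 2: 2·((-4)+(-5)) − 1 = -19 → (-4,-19,-5)

-4,-19,-5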